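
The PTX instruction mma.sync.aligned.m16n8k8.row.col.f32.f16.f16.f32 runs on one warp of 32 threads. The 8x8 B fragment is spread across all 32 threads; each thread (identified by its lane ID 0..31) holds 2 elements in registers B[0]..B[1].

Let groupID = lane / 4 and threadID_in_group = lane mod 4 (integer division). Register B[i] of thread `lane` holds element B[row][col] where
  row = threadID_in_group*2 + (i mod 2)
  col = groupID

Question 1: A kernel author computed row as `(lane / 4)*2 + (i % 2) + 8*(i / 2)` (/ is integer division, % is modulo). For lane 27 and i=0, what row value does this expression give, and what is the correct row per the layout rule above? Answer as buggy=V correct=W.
buggy=12 correct=6

`(lane / 4)*2 + (i % 2) + 8*(i / 2)`[27,0]->12
lane 27: g=6 (27/4), t=3 (27%4)
i=0: r=3*2+0=6, c=g=6
row: 12 vs 6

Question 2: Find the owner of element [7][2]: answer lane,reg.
c=2->g=2  r=7->t=3,b0=1
L=2*4+3=11  i=1=1

11,1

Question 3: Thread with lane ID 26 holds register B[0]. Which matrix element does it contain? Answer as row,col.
L=26⇒gr=26>>2=6, th=26&3=2
[0]⇒row 2·2+0=4  col gr=6

4,6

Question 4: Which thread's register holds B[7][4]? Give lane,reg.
19,1

c=4→G=4  r=7→T=3,p=1
L=4*4+3=19  i=1=1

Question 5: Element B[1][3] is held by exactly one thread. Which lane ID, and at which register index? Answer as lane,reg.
12,1

c=3->g=3  r=1->t=0,b0=1
L=3*4+0=12  i=1=1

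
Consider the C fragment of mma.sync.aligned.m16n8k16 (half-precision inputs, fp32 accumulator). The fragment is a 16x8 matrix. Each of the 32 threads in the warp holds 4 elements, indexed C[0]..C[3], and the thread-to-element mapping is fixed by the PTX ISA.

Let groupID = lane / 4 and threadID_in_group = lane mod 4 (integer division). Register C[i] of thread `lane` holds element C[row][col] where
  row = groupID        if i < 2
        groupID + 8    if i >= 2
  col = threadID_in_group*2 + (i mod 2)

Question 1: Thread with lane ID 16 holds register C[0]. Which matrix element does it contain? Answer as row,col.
4,0

16: grp=4,tig=0
[0] (4+0,0*2+0) = (4,0)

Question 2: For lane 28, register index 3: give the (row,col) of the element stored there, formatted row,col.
28: g=7,t=0
[3] (7+8,0*2+1) = (15,1)

15,1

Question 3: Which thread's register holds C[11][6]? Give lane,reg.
15,2

r=11->g=3,rb=1  c=6->t=3,b0=0
L=3*4+3=15  i=1*2+0=2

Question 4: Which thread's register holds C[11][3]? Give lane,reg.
13,3

r: 11->gid=3,r8=1  c: 3->tid=1,i&1=1
L=3*4+1=13  i=1*2+1=3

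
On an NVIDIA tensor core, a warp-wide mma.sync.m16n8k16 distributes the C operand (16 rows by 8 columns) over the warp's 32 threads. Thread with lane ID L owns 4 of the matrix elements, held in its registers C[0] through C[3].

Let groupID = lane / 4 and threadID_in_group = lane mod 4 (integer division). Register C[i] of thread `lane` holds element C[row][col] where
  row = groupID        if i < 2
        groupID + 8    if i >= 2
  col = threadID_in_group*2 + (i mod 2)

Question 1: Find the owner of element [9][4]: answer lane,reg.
6,2

r=9⇒gr=1,Rb=1  c=4⇒th=2,odd=0
L=1*4+2=6  i=1*2+0=2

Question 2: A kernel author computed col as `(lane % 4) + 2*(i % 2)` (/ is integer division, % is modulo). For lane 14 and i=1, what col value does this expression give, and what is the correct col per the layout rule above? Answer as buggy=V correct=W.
buggy=4 correct=5

`(lane % 4) + 2*(i % 2)`[14,1]=>4
lane 14: grp=3 (14/4), tig=2 (14%4)
i=1: r=3+0=3, c=2*2+1=5
col: 4 vs 5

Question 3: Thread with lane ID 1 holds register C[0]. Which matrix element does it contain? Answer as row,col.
lane 1⇒1/4=0, 1 mod 4=1
i=0  r:0+0⇒0  c:2·1+0⇒2

0,2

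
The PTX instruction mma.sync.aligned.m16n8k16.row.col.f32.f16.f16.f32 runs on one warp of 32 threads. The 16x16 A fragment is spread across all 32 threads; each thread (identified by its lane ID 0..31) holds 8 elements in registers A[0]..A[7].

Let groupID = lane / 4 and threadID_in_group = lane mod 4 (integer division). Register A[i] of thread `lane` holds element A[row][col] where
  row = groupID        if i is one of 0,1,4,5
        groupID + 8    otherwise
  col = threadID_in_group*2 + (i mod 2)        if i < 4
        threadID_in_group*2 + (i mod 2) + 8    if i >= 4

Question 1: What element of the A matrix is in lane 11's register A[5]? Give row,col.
2,15

L=11=>grp=11>>2=2, tig=11&3=3
[5]=>row 2+0=2  col 3·2+1+8=15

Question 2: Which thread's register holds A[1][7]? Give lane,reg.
r=1⇒gr=1,Rb=0  c=7⇒Cb=0,th=3,odd=1
L=1*4+3=7  i=0*4+0*2+1=1

7,1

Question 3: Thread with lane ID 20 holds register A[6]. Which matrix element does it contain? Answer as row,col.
20: g=5,t=0
[6] (5+8,0*2+0+8) = (13,8)

13,8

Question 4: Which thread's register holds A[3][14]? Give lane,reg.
r=3->g=3,rb=0  c=14->cb=1,t=3,b0=0
L=3*4+3=15  i=1*4+0*2+0=4

15,4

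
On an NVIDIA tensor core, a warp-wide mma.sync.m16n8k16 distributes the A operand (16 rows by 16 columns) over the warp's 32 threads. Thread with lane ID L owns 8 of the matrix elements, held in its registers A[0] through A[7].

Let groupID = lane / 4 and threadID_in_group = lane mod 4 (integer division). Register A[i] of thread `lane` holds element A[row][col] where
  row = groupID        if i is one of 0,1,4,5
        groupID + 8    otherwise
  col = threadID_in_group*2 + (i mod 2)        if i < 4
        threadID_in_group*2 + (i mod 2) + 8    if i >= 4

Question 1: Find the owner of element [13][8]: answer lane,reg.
20,6

r=13⇒gr=5,Rb=1  c=8⇒Cb=1,th=0,odd=0
L=5*4+0=20  i=1*4+1*2+0=6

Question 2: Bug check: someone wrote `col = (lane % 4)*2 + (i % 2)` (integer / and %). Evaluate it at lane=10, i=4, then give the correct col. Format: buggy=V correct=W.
`(lane % 4)*2 + (i % 2)`[10,4]⇒4
lane 10⇒10/4=2, 10 mod 4=2
i=4  r:2+0⇒2  c:2·2+0+8⇒12
col: 4 vs 12

buggy=4 correct=12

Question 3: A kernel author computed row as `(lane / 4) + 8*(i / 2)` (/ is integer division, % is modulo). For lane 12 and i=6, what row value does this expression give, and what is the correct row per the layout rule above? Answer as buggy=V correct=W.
`(lane / 4) + 8*(i / 2)`[12,6]->27
lane 12: gid=3 (12/4), tid=0 (12%4)
i=6: r=3+8=11, c=0*2+0+8=8
row: 27 vs 11

buggy=27 correct=11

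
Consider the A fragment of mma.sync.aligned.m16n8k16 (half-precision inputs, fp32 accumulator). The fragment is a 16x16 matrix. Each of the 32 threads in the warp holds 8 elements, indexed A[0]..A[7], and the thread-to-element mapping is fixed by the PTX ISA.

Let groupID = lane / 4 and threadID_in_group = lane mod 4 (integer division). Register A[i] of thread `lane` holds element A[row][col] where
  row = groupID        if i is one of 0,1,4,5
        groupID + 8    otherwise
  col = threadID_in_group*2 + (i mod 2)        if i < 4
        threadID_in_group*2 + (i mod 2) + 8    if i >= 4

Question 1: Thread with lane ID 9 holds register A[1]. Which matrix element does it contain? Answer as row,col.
2,3

9: grp=2,tig=1
[1] (2+0,1*2+1+0) = (2,3)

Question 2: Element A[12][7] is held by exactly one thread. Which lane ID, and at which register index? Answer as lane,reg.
19,3

r:12=>grp=4,rB=1  c:7=>cB=0,tig=3,lo=1
L=4*4+3=19  i=0*4+1*2+1=3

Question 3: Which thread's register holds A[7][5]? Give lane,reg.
r=7⇒gr=7,Rb=0  c=5⇒Cb=0,th=2,odd=1
L=7*4+2=30  i=0*4+0*2+1=1

30,1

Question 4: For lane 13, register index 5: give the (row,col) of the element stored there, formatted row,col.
3,11

L=13⇒gr=13>>2=3, th=13&3=1
[5]⇒row 3+0=3  col 1·2+1+8=11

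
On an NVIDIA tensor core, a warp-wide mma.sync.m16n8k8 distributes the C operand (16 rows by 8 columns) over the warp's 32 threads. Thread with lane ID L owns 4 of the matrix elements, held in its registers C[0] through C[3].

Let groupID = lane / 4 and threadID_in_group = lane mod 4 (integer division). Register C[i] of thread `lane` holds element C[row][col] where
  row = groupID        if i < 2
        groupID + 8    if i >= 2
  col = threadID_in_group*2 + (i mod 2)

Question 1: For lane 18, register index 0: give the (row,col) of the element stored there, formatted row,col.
L=18⇒gr=18>>2=4, th=18&3=2
[0]⇒row 4+0=4  col 2·2+0=4

4,4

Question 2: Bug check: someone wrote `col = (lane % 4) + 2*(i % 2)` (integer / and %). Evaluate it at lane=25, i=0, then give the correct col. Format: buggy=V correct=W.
`(lane % 4) + 2*(i % 2)`[25,0]->1
L=25->g=25>>2=6, t=25&3=1
[0]->row 6+0=6  col 1·2+0=2
col: 1 vs 2

buggy=1 correct=2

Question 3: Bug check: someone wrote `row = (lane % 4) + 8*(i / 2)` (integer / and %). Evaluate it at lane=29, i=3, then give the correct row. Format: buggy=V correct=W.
`(lane % 4) + 8*(i / 2)`[29,3]→9
lane 29→29/4=7, 29 mod 4=1
i=3  r:7+8→15  c:2·1+1→3
row: 9 vs 15

buggy=9 correct=15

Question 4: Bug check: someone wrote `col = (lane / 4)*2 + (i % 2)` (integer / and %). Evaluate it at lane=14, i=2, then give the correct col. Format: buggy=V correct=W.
buggy=6 correct=4

`(lane / 4)*2 + (i % 2)`[14,2]→6
14: G=3,T=2
[2] (3+8,2*2+0) = (11,4)
col: 6 vs 4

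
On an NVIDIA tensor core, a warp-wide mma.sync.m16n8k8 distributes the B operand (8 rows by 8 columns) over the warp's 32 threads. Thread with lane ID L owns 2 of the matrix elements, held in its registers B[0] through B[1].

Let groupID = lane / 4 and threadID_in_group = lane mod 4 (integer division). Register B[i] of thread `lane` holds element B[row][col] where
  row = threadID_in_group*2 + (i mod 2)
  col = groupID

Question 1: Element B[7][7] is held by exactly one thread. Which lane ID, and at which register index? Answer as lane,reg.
31,1

c=7→G=7  r=7→T=3,p=1
L=7*4+3=31  i=1=1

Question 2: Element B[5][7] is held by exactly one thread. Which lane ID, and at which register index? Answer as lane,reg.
c: 7->gid=7  r: 5->tid=2,i&1=1
L=7*4+2=30  i=1=1

30,1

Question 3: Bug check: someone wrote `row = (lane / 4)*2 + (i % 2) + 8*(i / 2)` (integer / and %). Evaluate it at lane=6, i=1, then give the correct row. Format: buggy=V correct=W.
`(lane / 4)*2 + (i % 2) + 8*(i / 2)`[6,1]=>3
lane 6=>6/4=1, 6 mod 4=2
i=1  r:2·2+1=>5  c:1
row: 3 vs 5

buggy=3 correct=5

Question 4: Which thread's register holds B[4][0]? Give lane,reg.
2,0

c: 0->gid=0  r: 4->tid=2,i&1=0
L=0*4+2=2  i=0=0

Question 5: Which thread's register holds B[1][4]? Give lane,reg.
c=4→G=4  r=1→T=0,p=1
L=4*4+0=16  i=1=1

16,1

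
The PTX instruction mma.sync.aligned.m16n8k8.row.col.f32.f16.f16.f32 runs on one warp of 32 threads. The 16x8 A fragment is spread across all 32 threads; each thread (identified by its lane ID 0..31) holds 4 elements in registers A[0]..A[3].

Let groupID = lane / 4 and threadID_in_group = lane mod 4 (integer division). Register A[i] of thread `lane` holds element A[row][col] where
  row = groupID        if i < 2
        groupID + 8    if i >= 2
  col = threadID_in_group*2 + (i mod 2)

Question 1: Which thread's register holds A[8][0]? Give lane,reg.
r=8->g=0,rb=1  c=0->t=0,b0=0
L=0*4+0=0  i=1*2+0=2

0,2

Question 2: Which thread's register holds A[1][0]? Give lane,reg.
4,0

r=1->g=1,rb=0  c=0->t=0,b0=0
L=1*4+0=4  i=0*2+0=0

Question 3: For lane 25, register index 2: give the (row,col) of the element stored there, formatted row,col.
14,2

lane 25: G=6 (25/4), T=1 (25%4)
i=2: r=6+8=14, c=1*2+0=2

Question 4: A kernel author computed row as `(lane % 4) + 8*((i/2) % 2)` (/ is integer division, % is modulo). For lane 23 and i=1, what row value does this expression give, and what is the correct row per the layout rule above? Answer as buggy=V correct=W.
`(lane % 4) + 8*((i/2) % 2)`[23,1]->3
lane 23: gid=5 (23/4), tid=3 (23%4)
i=1: r=5+0=5, c=3*2+1=7
row: 3 vs 5

buggy=3 correct=5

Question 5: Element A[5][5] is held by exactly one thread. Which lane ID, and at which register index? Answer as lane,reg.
r=5⇒gr=5,Rb=0  c=5⇒th=2,odd=1
L=5*4+2=22  i=0*2+1=1

22,1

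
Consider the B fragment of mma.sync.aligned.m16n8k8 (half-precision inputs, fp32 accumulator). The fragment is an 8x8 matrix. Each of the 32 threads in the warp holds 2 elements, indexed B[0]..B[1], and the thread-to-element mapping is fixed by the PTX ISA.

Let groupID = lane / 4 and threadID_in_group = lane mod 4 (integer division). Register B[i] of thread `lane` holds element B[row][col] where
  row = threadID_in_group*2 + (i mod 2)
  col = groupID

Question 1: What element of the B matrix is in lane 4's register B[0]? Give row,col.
L=4⇒gr=4>>2=1, th=4&3=0
[0]⇒row 0·2+0=0  col gr=1

0,1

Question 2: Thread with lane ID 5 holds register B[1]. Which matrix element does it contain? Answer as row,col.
3,1

L=5->gid=5>>2=1, tid=5&3=1
[1]->row 1·2+1=3  col gid=1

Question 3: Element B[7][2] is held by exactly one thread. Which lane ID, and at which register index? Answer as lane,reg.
c=2->g=2  r=7->t=3,b0=1
L=2*4+3=11  i=1=1

11,1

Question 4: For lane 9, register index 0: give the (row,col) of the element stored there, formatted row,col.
2,2

lane 9=>9/4=2, 9 mod 4=1
i=0  r:2·1+0=>2  c:2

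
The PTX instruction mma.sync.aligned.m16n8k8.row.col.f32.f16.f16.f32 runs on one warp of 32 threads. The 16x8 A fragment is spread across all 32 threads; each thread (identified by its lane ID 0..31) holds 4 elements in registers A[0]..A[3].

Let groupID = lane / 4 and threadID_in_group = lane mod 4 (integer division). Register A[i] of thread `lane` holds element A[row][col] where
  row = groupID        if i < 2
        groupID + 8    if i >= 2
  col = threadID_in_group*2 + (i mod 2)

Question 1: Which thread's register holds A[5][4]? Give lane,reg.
r: 5->gid=5,r8=0  c: 4->tid=2,i&1=0
L=5*4+2=22  i=0*2+0=0

22,0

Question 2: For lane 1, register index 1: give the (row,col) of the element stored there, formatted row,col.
0,3

lane 1->1/4=0, 1 mod 4=1
i=1  r:0+0->0  c:2·1+1->3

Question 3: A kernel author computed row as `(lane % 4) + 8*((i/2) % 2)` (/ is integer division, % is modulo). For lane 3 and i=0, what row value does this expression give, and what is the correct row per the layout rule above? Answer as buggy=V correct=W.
buggy=3 correct=0

`(lane % 4) + 8*((i/2) % 2)`[3,0]⇒3
3: gr=0,th=3
[0] (0+0,3*2+0) = (0,6)
row: 3 vs 0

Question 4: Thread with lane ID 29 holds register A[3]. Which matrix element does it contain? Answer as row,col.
L=29⇒gr=29>>2=7, th=29&3=1
[3]⇒row 7+8=15  col 1·2+1=3

15,3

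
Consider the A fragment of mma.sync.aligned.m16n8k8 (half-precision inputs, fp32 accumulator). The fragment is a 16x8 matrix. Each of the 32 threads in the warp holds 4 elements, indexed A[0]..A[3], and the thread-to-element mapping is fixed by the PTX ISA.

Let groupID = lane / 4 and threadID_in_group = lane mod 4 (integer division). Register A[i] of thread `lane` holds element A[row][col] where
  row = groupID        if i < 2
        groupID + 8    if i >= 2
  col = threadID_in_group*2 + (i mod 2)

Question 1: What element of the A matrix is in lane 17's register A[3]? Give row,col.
lane 17: G=4 (17/4), T=1 (17%4)
i=3: r=4+8=12, c=1*2+1=3

12,3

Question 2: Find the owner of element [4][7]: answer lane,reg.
r=4⇒gr=4,Rb=0  c=7⇒th=3,odd=1
L=4*4+3=19  i=0*2+1=1

19,1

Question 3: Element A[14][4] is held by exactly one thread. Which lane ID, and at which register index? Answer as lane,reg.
r=14->g=6,rb=1  c=4->t=2,b0=0
L=6*4+2=26  i=1*2+0=2

26,2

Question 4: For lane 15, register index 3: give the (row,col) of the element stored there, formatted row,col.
11,7

15: grp=3,tig=3
[3] (3+8,3*2+1) = (11,7)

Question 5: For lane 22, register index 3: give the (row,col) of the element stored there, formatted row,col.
13,5

L=22→G=22>>2=5, T=22&3=2
[3]→row 5+8=13  col 2·2+1=5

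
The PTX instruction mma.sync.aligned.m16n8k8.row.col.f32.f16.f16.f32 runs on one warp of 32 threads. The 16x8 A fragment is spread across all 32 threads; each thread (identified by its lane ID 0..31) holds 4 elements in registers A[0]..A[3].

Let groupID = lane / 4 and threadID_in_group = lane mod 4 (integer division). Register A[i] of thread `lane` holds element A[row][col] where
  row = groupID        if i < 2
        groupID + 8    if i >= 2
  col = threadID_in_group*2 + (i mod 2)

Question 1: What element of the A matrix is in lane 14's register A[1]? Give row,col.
lane 14: g=3 (14/4), t=2 (14%4)
i=1: r=3+0=3, c=2*2+1=5

3,5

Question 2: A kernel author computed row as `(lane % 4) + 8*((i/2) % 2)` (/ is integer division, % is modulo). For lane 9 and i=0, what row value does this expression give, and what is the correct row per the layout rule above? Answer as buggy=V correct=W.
`(lane % 4) + 8*((i/2) % 2)`[9,0]=>1
lane 9=>9/4=2, 9 mod 4=1
i=0  r:2+0=>2  c:2·1+0=>2
row: 1 vs 2

buggy=1 correct=2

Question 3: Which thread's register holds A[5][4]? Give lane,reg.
r=5->g=5,rb=0  c=4->t=2,b0=0
L=5*4+2=22  i=0*2+0=0

22,0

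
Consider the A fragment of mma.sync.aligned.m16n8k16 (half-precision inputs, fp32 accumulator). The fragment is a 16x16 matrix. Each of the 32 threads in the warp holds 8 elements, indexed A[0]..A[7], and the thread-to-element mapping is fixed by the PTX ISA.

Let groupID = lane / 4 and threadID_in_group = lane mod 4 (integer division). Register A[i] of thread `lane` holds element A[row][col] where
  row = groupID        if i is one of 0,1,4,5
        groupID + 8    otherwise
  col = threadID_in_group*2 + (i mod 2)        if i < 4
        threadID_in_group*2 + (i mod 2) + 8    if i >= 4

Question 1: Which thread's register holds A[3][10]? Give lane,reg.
13,4

r=3→G=3,rhi=0  c=10→chi=1,T=1,p=0
L=3*4+1=13  i=1*4+0*2+0=4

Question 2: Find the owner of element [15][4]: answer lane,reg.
r:15=>grp=7,rB=1  c:4=>cB=0,tig=2,lo=0
L=7*4+2=30  i=0*4+1*2+0=2

30,2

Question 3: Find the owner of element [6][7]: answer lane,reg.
27,1

r=6->g=6,rb=0  c=7->cb=0,t=3,b0=1
L=6*4+3=27  i=0*4+0*2+1=1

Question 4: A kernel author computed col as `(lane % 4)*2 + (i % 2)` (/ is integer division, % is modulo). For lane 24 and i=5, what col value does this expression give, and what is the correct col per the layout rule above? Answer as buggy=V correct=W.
buggy=1 correct=9

`(lane % 4)*2 + (i % 2)`[24,5]=>1
lane 24: grp=6 (24/4), tig=0 (24%4)
i=5: r=6+0=6, c=0*2+1+8=9
col: 1 vs 9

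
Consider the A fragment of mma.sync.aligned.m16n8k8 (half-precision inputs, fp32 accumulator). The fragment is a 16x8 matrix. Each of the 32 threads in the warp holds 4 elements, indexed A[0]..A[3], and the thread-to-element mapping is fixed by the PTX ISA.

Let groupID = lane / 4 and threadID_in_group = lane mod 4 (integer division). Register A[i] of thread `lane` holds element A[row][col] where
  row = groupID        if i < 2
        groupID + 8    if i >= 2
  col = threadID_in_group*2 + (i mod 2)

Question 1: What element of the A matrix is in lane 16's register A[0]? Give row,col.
4,0

L=16=>grp=16>>2=4, tig=16&3=0
[0]=>row 4+0=4  col 0·2+0=0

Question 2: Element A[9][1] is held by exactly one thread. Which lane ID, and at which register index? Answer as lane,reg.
r=9→G=1,rhi=1  c=1→T=0,p=1
L=1*4+0=4  i=1*2+1=3

4,3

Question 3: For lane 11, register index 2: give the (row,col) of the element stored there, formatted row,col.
10,6

11: g=2,t=3
[2] (2+8,3*2+0) = (10,6)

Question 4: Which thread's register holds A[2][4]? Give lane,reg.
r=2⇒gr=2,Rb=0  c=4⇒th=2,odd=0
L=2*4+2=10  i=0*2+0=0

10,0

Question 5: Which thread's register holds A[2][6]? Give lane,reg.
r=2→G=2,rhi=0  c=6→T=3,p=0
L=2*4+3=11  i=0*2+0=0

11,0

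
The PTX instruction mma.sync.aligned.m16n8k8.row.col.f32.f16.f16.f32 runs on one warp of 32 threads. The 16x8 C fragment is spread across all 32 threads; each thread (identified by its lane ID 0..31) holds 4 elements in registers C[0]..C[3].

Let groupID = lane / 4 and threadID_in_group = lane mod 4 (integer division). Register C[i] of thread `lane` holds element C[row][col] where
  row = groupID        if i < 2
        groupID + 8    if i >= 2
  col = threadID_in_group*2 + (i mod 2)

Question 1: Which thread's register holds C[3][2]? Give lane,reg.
13,0

r:3=>grp=3,rB=0  c:2=>tig=1,lo=0
L=3*4+1=13  i=0*2+0=0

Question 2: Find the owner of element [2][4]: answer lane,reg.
r:2=>grp=2,rB=0  c:4=>tig=2,lo=0
L=2*4+2=10  i=0*2+0=0

10,0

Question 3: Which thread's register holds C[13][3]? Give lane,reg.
r: 13->gid=5,r8=1  c: 3->tid=1,i&1=1
L=5*4+1=21  i=1*2+1=3

21,3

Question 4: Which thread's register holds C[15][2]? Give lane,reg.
r:15=>grp=7,rB=1  c:2=>tig=1,lo=0
L=7*4+1=29  i=1*2+0=2

29,2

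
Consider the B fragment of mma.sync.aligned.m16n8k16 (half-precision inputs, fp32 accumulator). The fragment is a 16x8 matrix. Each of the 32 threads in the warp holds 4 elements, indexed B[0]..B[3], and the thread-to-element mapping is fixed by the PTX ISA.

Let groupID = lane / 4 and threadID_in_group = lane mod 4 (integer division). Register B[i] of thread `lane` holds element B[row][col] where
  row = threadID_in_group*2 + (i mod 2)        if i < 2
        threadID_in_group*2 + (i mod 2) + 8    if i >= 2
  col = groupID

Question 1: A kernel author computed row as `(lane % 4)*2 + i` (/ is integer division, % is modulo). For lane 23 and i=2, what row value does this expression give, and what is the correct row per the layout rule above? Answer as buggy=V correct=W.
`(lane % 4)*2 + i`[23,2]->8
L=23->g=23>>2=5, t=23&3=3
[2]->row 3·2+0+8=14  col g=5
row: 8 vs 14

buggy=8 correct=14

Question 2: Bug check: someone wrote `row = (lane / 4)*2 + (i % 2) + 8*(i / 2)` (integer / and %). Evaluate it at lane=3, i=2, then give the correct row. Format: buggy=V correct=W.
`(lane / 4)*2 + (i % 2) + 8*(i / 2)`[3,2]=>8
lane 3=>3/4=0, 3 mod 4=3
i=2  r:2·3+0+8=>14  c:0
row: 8 vs 14

buggy=8 correct=14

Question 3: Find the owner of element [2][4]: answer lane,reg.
c:4=>grp=4  r:2=>rB=0,tig=1,lo=0
L=4*4+1=17  i=0*2+0=0

17,0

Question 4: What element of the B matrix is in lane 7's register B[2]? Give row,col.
14,1

L=7->gid=7>>2=1, tid=7&3=3
[2]->row 3·2+0+8=14  col gid=1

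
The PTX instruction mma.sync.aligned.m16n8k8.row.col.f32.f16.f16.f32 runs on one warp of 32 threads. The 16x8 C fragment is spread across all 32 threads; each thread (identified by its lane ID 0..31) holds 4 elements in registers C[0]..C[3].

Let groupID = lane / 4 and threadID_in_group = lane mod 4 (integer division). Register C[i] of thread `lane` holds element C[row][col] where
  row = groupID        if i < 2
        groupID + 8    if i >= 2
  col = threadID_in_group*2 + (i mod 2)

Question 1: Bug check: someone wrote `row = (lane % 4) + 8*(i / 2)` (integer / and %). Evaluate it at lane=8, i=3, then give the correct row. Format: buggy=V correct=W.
buggy=8 correct=10

`(lane % 4) + 8*(i / 2)`[8,3]=>8
lane 8: grp=2 (8/4), tig=0 (8%4)
i=3: r=2+8=10, c=0*2+1=1
row: 8 vs 10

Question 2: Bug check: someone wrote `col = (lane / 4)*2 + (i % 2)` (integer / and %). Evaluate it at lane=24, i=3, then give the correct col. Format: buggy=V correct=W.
`(lane / 4)*2 + (i % 2)`[24,3]->13
L=24->gid=24>>2=6, tid=24&3=0
[3]->row 6+8=14  col 0·2+1=1
col: 13 vs 1

buggy=13 correct=1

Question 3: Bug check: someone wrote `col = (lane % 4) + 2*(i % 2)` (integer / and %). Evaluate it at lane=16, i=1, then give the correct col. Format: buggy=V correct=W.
buggy=2 correct=1

`(lane % 4) + 2*(i % 2)`[16,1]⇒2
lane 16⇒16/4=4, 16 mod 4=0
i=1  r:4+0⇒4  c:2·0+1⇒1
col: 2 vs 1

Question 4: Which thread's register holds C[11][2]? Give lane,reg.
r:11=>grp=3,rB=1  c:2=>tig=1,lo=0
L=3*4+1=13  i=1*2+0=2

13,2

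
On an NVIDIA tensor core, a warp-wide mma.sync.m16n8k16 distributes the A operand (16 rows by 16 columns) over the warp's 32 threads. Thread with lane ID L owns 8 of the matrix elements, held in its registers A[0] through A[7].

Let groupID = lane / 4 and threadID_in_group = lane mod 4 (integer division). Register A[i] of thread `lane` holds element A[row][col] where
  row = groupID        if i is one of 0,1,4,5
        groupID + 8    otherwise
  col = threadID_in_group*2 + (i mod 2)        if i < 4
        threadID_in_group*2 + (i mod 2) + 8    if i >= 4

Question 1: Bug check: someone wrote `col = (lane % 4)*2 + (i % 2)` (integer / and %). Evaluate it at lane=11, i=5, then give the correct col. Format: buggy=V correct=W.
buggy=7 correct=15

`(lane % 4)*2 + (i % 2)`[11,5]->7
11: g=2,t=3
[5] (2+0,3*2+1+8) = (2,15)
col: 7 vs 15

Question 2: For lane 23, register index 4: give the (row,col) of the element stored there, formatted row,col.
lane 23⇒23/4=5, 23 mod 4=3
i=4  r:5+0⇒5  c:2·3+0+8⇒14

5,14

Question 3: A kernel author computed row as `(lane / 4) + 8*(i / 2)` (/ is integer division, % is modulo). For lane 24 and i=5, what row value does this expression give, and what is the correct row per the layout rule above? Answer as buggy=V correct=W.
`(lane / 4) + 8*(i / 2)`[24,5]⇒22
lane 24: gr=6 (24/4), th=0 (24%4)
i=5: r=6+0=6, c=0*2+1+8=9
row: 22 vs 6

buggy=22 correct=6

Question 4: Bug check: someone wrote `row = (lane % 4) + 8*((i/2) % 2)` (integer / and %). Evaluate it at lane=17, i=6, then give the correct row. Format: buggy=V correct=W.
`(lane % 4) + 8*((i/2) % 2)`[17,6]=>9
17: grp=4,tig=1
[6] (4+8,1*2+0+8) = (12,10)
row: 9 vs 12

buggy=9 correct=12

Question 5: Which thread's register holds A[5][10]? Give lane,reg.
21,4

r: 5->gid=5,r8=0  c: 10->c8=1,tid=1,i&1=0
L=5*4+1=21  i=1*4+0*2+0=4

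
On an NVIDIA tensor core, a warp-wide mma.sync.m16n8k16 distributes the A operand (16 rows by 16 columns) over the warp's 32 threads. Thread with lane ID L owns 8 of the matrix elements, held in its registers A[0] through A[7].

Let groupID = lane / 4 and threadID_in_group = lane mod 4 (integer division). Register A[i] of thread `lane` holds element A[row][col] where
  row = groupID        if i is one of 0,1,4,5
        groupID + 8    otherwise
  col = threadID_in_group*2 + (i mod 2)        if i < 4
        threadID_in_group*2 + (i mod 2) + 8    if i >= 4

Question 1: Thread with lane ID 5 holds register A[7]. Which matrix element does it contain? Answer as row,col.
L=5->g=5>>2=1, t=5&3=1
[7]->row 1+8=9  col 1·2+1+8=11

9,11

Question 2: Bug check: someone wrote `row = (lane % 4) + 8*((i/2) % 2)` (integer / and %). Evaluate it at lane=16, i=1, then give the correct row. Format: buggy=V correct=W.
buggy=0 correct=4

`(lane % 4) + 8*((i/2) % 2)`[16,1]=>0
lane 16=>16/4=4, 16 mod 4=0
i=1  r:4+0=>4  c:2·0+1+0=>1
row: 0 vs 4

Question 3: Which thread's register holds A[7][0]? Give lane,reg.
r=7→G=7,rhi=0  c=0→chi=0,T=0,p=0
L=7*4+0=28  i=0*4+0*2+0=0

28,0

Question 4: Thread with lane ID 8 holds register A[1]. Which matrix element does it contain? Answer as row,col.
L=8->g=8>>2=2, t=8&3=0
[1]->row 2+0=2  col 0·2+1+0=1

2,1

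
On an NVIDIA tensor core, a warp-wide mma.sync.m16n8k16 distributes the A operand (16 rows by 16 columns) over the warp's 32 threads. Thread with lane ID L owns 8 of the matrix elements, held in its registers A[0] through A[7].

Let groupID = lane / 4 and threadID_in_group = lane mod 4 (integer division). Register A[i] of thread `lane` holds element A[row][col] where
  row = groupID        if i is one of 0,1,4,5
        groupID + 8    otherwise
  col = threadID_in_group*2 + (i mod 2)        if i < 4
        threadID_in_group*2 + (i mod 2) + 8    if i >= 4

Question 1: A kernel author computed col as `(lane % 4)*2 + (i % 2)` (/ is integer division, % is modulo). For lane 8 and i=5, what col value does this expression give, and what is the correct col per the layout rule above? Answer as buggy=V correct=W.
buggy=1 correct=9

`(lane % 4)*2 + (i % 2)`[8,5]→1
8: G=2,T=0
[5] (2+0,0*2+1+8) = (2,9)
col: 1 vs 9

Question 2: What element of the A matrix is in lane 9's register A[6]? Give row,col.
9: gid=2,tid=1
[6] (2+8,1*2+0+8) = (10,10)

10,10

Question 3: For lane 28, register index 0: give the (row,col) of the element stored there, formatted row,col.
7,0

28: gr=7,th=0
[0] (7+0,0*2+0+0) = (7,0)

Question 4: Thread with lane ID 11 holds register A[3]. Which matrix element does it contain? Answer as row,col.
lane 11: g=2 (11/4), t=3 (11%4)
i=3: r=2+8=10, c=3*2+1+0=7

10,7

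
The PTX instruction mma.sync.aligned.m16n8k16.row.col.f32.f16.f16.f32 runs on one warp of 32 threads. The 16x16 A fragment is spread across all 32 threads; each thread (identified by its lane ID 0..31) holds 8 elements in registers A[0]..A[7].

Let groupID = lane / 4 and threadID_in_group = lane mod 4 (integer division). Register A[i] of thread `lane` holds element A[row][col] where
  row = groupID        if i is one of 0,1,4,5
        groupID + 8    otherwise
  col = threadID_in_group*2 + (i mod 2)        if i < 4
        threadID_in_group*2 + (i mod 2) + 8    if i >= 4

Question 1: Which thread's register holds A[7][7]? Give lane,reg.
r:7=>grp=7,rB=0  c:7=>cB=0,tig=3,lo=1
L=7*4+3=31  i=0*4+0*2+1=1

31,1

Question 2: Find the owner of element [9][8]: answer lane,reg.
r:9=>grp=1,rB=1  c:8=>cB=1,tig=0,lo=0
L=1*4+0=4  i=1*4+1*2+0=6

4,6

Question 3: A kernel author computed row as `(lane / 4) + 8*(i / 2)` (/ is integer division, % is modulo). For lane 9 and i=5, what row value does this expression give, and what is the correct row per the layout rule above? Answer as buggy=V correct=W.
`(lane / 4) + 8*(i / 2)`[9,5]=>18
lane 9=>9/4=2, 9 mod 4=1
i=5  r:2+0=>2  c:2·1+1+8=>11
row: 18 vs 2

buggy=18 correct=2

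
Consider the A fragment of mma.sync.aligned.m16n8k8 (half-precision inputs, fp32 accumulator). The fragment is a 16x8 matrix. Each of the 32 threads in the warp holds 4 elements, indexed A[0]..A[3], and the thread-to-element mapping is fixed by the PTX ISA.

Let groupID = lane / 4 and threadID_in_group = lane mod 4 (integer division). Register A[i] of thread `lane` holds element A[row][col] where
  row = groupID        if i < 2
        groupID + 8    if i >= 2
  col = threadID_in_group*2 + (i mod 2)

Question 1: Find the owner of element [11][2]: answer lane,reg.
r=11⇒gr=3,Rb=1  c=2⇒th=1,odd=0
L=3*4+1=13  i=1*2+0=2

13,2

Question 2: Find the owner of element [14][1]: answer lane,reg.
r=14→G=6,rhi=1  c=1→T=0,p=1
L=6*4+0=24  i=1*2+1=3

24,3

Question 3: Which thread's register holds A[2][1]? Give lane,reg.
r: 2->gid=2,r8=0  c: 1->tid=0,i&1=1
L=2*4+0=8  i=0*2+1=1

8,1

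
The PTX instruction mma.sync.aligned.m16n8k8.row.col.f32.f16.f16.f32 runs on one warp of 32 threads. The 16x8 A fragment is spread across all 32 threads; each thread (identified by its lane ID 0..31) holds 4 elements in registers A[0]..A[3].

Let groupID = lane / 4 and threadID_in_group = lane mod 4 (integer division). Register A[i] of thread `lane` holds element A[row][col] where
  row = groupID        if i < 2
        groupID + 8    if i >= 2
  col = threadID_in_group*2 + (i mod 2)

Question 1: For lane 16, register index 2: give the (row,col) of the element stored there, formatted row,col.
lane 16: g=4 (16/4), t=0 (16%4)
i=2: r=4+8=12, c=0*2+0=0

12,0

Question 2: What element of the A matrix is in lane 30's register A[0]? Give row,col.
30: gid=7,tid=2
[0] (7+0,2*2+0) = (7,4)

7,4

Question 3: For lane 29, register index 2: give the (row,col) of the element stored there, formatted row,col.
29: grp=7,tig=1
[2] (7+8,1*2+0) = (15,2)

15,2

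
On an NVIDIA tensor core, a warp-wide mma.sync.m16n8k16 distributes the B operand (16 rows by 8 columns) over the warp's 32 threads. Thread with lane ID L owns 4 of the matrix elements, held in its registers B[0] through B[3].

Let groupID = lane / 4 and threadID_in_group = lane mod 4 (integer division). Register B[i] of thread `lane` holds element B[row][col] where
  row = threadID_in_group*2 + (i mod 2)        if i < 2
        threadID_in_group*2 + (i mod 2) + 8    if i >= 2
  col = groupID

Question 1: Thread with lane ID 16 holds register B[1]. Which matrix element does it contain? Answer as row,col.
1,4

lane 16: G=4 (16/4), T=0 (16%4)
i=1: r=0*2+1+0=1, c=G=4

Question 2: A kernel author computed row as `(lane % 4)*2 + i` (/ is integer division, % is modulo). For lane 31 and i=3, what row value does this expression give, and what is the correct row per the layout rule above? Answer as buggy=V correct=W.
`(lane % 4)*2 + i`[31,3]⇒9
lane 31⇒31/4=7, 31 mod 4=3
i=3  r:2·3+1+8⇒15  c:7
row: 9 vs 15

buggy=9 correct=15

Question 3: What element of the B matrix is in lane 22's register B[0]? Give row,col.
4,5

lane 22->22/4=5, 22 mod 4=2
i=0  r:2·2+0+0->4  c:5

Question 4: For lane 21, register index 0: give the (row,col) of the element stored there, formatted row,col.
2,5

lane 21=>21/4=5, 21 mod 4=1
i=0  r:2·1+0+0=>2  c:5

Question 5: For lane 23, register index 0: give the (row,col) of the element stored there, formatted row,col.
6,5

lane 23: gr=5 (23/4), th=3 (23%4)
i=0: r=3*2+0+0=6, c=gr=5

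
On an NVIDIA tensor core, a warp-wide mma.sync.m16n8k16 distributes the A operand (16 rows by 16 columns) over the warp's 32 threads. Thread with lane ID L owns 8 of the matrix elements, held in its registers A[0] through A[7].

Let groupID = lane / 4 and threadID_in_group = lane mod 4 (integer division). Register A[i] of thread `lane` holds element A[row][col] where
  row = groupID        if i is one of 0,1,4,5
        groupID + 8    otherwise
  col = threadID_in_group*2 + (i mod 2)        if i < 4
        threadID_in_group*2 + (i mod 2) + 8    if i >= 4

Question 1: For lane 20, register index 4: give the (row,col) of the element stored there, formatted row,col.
lane 20: gid=5 (20/4), tid=0 (20%4)
i=4: r=5+0=5, c=0*2+0+8=8

5,8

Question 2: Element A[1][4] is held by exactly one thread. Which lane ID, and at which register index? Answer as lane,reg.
r:1=>grp=1,rB=0  c:4=>cB=0,tig=2,lo=0
L=1*4+2=6  i=0*4+0*2+0=0

6,0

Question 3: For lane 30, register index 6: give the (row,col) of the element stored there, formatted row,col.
lane 30: G=7 (30/4), T=2 (30%4)
i=6: r=7+8=15, c=2*2+0+8=12

15,12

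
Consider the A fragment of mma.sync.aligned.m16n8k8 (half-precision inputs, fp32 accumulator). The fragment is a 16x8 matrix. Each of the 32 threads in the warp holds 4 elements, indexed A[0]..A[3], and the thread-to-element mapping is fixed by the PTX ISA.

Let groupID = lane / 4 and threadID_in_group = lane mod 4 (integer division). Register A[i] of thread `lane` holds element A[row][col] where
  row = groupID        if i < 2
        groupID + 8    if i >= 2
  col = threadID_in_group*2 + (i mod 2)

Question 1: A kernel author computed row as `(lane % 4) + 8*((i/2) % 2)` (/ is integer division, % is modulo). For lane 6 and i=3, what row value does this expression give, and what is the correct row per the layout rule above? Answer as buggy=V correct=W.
`(lane % 4) + 8*((i/2) % 2)`[6,3]⇒10
L=6⇒gr=6>>2=1, th=6&3=2
[3]⇒row 1+8=9  col 2·2+1=5
row: 10 vs 9

buggy=10 correct=9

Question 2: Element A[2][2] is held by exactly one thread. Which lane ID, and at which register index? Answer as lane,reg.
9,0

r=2⇒gr=2,Rb=0  c=2⇒th=1,odd=0
L=2*4+1=9  i=0*2+0=0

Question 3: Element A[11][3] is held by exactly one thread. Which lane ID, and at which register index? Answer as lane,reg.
r: 11->gid=3,r8=1  c: 3->tid=1,i&1=1
L=3*4+1=13  i=1*2+1=3

13,3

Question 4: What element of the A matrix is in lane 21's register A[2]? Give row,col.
13,2

L=21->g=21>>2=5, t=21&3=1
[2]->row 5+8=13  col 1·2+0=2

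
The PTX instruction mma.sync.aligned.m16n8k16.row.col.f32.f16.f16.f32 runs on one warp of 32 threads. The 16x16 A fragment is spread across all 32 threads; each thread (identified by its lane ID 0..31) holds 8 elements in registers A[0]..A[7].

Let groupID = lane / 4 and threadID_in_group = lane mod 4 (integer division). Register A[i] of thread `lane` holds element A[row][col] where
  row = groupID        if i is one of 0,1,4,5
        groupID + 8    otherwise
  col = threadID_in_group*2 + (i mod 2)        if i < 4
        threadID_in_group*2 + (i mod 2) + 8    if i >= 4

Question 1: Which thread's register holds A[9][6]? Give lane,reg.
7,2

r=9⇒gr=1,Rb=1  c=6⇒Cb=0,th=3,odd=0
L=1*4+3=7  i=0*4+1*2+0=2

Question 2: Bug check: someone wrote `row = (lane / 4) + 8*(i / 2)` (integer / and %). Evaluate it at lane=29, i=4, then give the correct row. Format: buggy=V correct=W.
`(lane / 4) + 8*(i / 2)`[29,4]->23
L=29->g=29>>2=7, t=29&3=1
[4]->row 7+0=7  col 1·2+0+8=10
row: 23 vs 7

buggy=23 correct=7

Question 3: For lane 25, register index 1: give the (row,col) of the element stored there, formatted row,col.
lane 25: gr=6 (25/4), th=1 (25%4)
i=1: r=6+0=6, c=1*2+1+0=3

6,3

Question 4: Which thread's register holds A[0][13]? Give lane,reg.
r=0→G=0,rhi=0  c=13→chi=1,T=2,p=1
L=0*4+2=2  i=1*4+0*2+1=5

2,5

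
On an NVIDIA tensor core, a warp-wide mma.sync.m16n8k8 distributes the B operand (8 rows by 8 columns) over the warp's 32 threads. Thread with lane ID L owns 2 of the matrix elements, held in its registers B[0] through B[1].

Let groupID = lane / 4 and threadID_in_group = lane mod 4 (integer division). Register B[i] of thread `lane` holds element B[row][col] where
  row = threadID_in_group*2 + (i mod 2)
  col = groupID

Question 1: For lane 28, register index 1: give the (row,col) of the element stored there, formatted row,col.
1,7

L=28=>grp=28>>2=7, tig=28&3=0
[1]=>row 0·2+1=1  col grp=7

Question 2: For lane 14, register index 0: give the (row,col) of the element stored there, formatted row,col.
lane 14: gid=3 (14/4), tid=2 (14%4)
i=0: r=2*2+0=4, c=gid=3

4,3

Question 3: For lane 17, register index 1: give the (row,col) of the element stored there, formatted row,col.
lane 17: grp=4 (17/4), tig=1 (17%4)
i=1: r=1*2+1=3, c=grp=4

3,4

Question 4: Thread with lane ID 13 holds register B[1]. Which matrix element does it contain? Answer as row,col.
3,3

lane 13: gid=3 (13/4), tid=1 (13%4)
i=1: r=1*2+1=3, c=gid=3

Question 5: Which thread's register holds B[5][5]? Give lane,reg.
22,1

c=5->g=5  r=5->t=2,b0=1
L=5*4+2=22  i=1=1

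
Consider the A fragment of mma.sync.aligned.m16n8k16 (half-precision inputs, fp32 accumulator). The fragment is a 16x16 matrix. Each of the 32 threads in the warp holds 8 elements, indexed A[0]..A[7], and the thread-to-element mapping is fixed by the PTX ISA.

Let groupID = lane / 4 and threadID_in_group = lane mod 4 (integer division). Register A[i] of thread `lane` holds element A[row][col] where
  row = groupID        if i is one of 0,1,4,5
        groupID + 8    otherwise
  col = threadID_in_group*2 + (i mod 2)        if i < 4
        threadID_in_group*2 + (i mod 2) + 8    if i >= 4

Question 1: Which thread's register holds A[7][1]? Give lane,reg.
28,1

r:7=>grp=7,rB=0  c:1=>cB=0,tig=0,lo=1
L=7*4+0=28  i=0*4+0*2+1=1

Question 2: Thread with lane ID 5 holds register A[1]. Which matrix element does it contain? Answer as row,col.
1,3

L=5→G=5>>2=1, T=5&3=1
[1]→row 1+0=1  col 1·2+1+0=3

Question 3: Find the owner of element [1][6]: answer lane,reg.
7,0

r: 1->gid=1,r8=0  c: 6->c8=0,tid=3,i&1=0
L=1*4+3=7  i=0*4+0*2+0=0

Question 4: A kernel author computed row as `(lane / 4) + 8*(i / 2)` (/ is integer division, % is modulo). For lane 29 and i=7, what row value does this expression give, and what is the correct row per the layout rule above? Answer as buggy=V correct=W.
`(lane / 4) + 8*(i / 2)`[29,7]⇒31
lane 29: gr=7 (29/4), th=1 (29%4)
i=7: r=7+8=15, c=1*2+1+8=11
row: 31 vs 15

buggy=31 correct=15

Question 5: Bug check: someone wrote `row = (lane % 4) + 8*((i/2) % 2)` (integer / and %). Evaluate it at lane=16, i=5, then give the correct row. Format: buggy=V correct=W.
`(lane % 4) + 8*((i/2) % 2)`[16,5]→0
16: G=4,T=0
[5] (4+0,0*2+1+8) = (4,9)
row: 0 vs 4

buggy=0 correct=4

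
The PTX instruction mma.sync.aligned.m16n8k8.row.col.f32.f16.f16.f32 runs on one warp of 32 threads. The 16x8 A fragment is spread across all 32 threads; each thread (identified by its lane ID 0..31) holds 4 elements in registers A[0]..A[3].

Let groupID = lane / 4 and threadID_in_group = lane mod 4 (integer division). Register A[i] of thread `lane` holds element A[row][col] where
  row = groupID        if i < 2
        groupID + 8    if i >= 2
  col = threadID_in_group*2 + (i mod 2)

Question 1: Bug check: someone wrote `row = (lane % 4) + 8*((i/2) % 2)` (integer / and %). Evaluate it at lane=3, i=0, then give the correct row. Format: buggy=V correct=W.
`(lane % 4) + 8*((i/2) % 2)`[3,0]→3
3: G=0,T=3
[0] (0+0,3*2+0) = (0,6)
row: 3 vs 0

buggy=3 correct=0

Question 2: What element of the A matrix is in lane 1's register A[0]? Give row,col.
0,2

lane 1: gid=0 (1/4), tid=1 (1%4)
i=0: r=0+0=0, c=1*2+0=2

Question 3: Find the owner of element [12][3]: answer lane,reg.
r=12->g=4,rb=1  c=3->t=1,b0=1
L=4*4+1=17  i=1*2+1=3

17,3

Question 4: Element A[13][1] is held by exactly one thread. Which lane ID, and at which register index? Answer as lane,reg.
r:13=>grp=5,rB=1  c:1=>tig=0,lo=1
L=5*4+0=20  i=1*2+1=3

20,3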